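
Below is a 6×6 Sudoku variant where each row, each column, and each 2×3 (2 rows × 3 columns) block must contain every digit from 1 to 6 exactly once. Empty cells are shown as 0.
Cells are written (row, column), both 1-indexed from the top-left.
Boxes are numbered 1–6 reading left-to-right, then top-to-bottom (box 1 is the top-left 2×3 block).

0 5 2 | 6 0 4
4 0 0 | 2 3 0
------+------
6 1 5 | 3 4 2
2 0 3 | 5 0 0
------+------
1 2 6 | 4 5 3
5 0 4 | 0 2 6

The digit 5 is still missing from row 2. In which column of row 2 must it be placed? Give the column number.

6

Consider where 5 can go in row 2.
(2,2) is out (column 2 already has a 5).
(2,3) is out (column 3 already has a 5).
So the only cell in row 2 that can hold 5 is (2,6).
That is column 6.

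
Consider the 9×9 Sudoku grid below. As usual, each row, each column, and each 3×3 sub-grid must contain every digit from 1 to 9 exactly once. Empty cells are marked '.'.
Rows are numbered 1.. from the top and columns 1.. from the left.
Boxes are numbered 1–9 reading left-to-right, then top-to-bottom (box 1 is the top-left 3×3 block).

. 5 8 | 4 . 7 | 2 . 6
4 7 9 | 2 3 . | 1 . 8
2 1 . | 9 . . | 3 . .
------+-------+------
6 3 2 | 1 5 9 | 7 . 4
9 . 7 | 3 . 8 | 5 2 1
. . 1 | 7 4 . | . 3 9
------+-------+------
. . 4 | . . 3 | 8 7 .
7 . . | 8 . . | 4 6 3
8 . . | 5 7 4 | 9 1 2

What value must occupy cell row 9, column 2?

Row 9 already contains {1, 2, 4, 5, 7, 8, 9}.
Column 2 already contains {1, 3, 5, 7}.
Its 3×3 block (box 7) already contains {4, 7, 8}.
The only value from 1–9 not eliminated is 6, so row 9, column 2 = 6.

6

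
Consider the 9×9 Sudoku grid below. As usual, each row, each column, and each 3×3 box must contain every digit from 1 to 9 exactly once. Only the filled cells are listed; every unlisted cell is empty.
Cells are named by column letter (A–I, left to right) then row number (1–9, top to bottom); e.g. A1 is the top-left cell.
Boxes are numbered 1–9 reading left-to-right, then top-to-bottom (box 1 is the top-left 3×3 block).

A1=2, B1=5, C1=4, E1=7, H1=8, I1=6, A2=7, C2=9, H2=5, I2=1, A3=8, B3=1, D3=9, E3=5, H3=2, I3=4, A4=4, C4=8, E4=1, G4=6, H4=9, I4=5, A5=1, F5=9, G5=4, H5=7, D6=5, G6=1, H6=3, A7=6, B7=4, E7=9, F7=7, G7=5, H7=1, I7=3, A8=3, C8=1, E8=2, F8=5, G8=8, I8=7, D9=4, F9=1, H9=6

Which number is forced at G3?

7

Cell G3 itself could take any of {3, 7} by direct elimination.
Consider where 7 can go in row 3.
C3 is out (box 1 already has a 7).
F3 is out (column F already has a 7).
So the only cell in row 3 that can hold 7 is G3.
Therefore G3 = 7.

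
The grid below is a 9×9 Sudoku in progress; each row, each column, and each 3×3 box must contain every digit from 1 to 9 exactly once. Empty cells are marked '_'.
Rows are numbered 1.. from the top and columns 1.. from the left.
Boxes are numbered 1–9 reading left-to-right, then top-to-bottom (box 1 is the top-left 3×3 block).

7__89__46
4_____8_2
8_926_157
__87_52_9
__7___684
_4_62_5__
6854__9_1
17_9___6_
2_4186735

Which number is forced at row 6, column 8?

7

Cell row 6, column 8 itself could take any of {1, 7} by direct elimination.
Consider where 7 can go in column 8.
row 2, column 8 is out (box 3 already has a 7).
row 4, column 8 is out (row 4 already has a 7).
row 7, column 8 is out (box 9 already has a 7).
So the only cell in column 8 that can hold 7 is row 6, column 8.
Therefore row 6, column 8 = 7.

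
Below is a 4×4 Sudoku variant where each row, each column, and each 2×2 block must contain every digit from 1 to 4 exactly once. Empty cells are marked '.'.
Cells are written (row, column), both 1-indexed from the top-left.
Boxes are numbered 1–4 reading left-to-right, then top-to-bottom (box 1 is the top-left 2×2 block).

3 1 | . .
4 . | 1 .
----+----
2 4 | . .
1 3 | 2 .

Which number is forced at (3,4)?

Cell (3,4) itself could take any of {1, 3} by direct elimination.
Consider where 1 can go in box 4.
(3,3) is out (column 3 already has a 1).
(4,4) is out (row 4 already has a 1).
So the only cell in box 4 that can hold 1 is (3,4).
Therefore (3,4) = 1.

1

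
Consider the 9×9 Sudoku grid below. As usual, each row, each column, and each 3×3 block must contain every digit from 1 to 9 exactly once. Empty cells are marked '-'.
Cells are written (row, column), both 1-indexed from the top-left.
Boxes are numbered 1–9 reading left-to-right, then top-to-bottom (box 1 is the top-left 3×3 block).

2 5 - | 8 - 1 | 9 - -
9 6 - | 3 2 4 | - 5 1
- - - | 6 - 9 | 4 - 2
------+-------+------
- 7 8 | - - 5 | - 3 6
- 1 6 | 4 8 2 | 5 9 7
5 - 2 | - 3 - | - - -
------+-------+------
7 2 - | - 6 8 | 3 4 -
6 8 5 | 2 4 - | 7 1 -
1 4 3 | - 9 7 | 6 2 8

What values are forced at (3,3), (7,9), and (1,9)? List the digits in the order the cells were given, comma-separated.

1,5,3

For (3,3):
  Consider where 1 can go in box 1.
  (1,3) is out (row 1 already has a 1).
  (2,3) is out (row 2 already has a 1).
  (3,1) is out (column 1 already has a 1).
  (3,2) is out (column 2 already has a 1).
  So the only cell in box 1 that can hold 1 is (3,3).
  So (3,3) = 1.
For (7,9):
  Consider where 5 can go in column 9.
  (1,9) is out (row 1 already has a 5).
  (6,9) is out (row 6 already has a 5).
  (8,9) is out (row 8 already has a 5).
  So the only cell in column 9 that can hold 5 is (7,9).
  So (7,9) = 5.
For (1,9):
  Row 1 already contains {1, 2, 5, 8, 9}.
  Column 9 already contains {1, 2, 6, 7, 8}.
  Its 3×3 block (box 3) already contains {1, 2, 4, 5, 9}.
  The only value from 1–9 not eliminated is 3, so (1,9) = 3.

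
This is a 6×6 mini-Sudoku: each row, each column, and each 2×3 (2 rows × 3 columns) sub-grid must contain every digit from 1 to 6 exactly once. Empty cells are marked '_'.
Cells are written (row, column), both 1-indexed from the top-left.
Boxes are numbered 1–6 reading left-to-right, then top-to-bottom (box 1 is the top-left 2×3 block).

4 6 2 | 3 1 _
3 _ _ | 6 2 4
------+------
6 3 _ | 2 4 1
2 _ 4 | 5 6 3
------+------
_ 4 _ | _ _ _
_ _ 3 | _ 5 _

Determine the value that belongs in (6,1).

Row 6 already contains {3, 5}.
Column 1 already contains {2, 3, 4, 6}.
Its 2×3 block (box 5) already contains {3, 4}.
The only value from 1–6 not eliminated is 1, so (6,1) = 1.

1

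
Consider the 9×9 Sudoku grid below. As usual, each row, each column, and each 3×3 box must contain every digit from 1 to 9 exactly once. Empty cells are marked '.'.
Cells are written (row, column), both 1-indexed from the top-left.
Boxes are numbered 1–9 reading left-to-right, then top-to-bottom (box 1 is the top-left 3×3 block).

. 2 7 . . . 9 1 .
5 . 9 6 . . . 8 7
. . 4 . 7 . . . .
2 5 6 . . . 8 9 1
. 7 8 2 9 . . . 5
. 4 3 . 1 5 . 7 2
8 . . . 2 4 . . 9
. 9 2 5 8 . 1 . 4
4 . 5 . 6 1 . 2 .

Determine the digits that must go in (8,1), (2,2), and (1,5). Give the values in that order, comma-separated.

7,1,5

For (8,1):
  Consider where 7 can go in column 1.
  (1,1) is out (row 1 already has a 7).
  (3,1) is out (row 3 already has a 7).
  (5,1) is out (row 5 already has a 7).
  (6,1) is out (row 6 already has a 7).
  So the only cell in column 1 that can hold 7 is (8,1).
  So (8,1) = 7.
For (2,2):
  Consider where 1 can go in row 2.
  (2,5) is out (column 5 already has a 1).
  (2,6) is out (column 6 already has a 1).
  (2,7) is out (column 7 already has a 1).
  So the only cell in row 2 that can hold 1 is (2,2).
  So (2,2) = 1.
For (1,5):
  Consider where 5 can go in column 5.
  (2,5) is out (row 2 already has a 5).
  (4,5) is out (row 4 already has a 5).
  So the only cell in column 5 that can hold 5 is (1,5).
  So (1,5) = 5.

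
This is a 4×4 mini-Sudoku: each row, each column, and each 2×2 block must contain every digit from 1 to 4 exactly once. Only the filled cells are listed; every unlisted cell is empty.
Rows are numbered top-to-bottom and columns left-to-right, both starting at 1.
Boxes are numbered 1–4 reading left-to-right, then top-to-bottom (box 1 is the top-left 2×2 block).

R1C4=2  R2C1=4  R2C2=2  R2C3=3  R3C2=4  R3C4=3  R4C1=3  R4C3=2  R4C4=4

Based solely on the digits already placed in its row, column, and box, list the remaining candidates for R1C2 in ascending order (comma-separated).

Row 1 already contains {2}.
Column 2 already contains {2, 4}.
Its 2×2 block (box 1) already contains {2, 4}.
Removing those from 1–4 leaves {1, 3} as the candidates for R1C2.

1,3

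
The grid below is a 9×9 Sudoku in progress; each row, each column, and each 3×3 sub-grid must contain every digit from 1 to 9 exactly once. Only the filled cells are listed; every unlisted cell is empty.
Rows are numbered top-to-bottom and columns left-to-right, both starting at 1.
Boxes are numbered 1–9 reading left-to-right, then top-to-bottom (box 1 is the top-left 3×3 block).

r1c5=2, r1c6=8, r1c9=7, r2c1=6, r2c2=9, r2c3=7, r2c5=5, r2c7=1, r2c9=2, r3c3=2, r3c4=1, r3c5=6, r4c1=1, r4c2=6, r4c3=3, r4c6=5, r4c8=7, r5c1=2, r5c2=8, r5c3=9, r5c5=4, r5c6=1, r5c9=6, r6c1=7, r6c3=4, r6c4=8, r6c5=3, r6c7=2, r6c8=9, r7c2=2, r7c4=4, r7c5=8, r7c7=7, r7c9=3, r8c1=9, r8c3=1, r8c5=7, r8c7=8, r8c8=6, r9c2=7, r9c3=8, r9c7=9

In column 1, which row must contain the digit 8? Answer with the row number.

Consider where 8 can go in column 1.
r1c1 is out (row 1 already has a 8).
r7c1 is out (row 7 already has a 8).
r9c1 is out (row 9 already has a 8).
So the only cell in column 1 that can hold 8 is r3c1.
That is row 3.

3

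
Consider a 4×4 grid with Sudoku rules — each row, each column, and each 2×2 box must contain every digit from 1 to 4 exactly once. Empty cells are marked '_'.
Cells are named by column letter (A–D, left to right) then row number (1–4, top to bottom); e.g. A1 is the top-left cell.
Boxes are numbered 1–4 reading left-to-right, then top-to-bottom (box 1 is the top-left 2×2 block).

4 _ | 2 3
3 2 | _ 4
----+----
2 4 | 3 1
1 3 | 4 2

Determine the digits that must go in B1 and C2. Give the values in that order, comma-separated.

1,1

For B1:
  Row 1 already contains {2, 3, 4}.
  Column B already contains {2, 3, 4}.
  Its 2×2 block (box 1) already contains {2, 3, 4}.
  The only value from 1–4 not eliminated is 1, so B1 = 1.
For C2:
  Row 2 already contains {2, 3, 4}.
  Column C already contains {2, 3, 4}.
  Its 2×2 block (box 2) already contains {2, 3, 4}.
  The only value from 1–4 not eliminated is 1, so C2 = 1.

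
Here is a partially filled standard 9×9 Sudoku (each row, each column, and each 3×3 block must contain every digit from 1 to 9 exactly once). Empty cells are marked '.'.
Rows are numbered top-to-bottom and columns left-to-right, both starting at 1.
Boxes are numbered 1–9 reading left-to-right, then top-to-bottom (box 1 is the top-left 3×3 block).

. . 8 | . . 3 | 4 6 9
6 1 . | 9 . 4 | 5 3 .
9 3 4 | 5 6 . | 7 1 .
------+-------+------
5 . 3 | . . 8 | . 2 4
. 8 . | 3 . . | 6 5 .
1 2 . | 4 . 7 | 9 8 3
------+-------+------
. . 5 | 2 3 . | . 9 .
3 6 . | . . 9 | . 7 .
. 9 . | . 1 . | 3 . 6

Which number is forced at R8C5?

Cell R8C5 itself could take any of {4, 5, 8} by direct elimination.
Consider where 4 can go in column 5.
R1C5 is out (row 1 already has a 4).
R2C5 is out (row 2 already has a 4).
R4C5 is out (row 4 already has a 4).
R5C5 is out (box 5 already has a 4).
R6C5 is out (row 6 already has a 4).
So the only cell in column 5 that can hold 4 is R8C5.
Therefore R8C5 = 4.

4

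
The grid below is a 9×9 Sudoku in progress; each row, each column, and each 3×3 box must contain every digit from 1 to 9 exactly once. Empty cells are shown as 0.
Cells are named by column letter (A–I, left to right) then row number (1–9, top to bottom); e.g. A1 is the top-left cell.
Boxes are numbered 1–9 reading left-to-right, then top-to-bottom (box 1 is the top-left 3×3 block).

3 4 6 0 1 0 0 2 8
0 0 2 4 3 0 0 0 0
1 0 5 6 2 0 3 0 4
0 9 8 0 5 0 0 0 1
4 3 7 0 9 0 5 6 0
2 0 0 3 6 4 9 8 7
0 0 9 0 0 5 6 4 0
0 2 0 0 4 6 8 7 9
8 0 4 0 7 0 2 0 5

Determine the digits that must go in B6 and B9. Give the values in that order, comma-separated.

5,6

For B6:
  Consider where 5 can go in column B.
  B2 is out (box 1 already has a 5).
  B3 is out (row 3 already has a 5).
  B7 is out (row 7 already has a 5).
  B9 is out (row 9 already has a 5).
  So the only cell in column B that can hold 5 is B6.
  So B6 = 5.
For B9:
  Consider where 6 can go in column B.
  B2 is out (box 1 already has a 6).
  B3 is out (row 3 already has a 6).
  B6 is out (row 6 already has a 6).
  B7 is out (row 7 already has a 6).
  So the only cell in column B that can hold 6 is B9.
  So B9 = 6.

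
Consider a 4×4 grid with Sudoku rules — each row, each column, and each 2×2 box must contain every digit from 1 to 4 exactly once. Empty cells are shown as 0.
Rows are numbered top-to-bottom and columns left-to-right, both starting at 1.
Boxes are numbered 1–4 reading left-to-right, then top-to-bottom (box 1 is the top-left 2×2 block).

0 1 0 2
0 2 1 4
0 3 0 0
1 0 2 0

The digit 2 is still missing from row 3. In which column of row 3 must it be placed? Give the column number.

1

Consider where 2 can go in row 3.
R3C3 is out (column 3 already has a 2).
R3C4 is out (column 4 already has a 2).
So the only cell in row 3 that can hold 2 is R3C1.
That is column 1.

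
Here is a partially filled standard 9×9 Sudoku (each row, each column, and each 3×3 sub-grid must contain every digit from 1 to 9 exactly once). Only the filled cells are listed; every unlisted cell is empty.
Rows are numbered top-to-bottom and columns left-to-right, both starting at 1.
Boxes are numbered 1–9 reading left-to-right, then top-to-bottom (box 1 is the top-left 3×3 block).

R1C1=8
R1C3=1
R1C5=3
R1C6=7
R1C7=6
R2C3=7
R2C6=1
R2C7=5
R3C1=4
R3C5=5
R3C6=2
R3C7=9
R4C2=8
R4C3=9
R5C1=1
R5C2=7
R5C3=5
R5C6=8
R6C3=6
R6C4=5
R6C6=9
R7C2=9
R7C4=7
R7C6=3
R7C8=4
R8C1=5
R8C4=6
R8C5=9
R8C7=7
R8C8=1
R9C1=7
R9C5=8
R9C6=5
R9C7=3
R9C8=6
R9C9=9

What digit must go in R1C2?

5

Cell R1C2 itself could take any of {2, 5} by direct elimination.
Consider where 5 can go in column 2.
R2C2 is out (row 2 already has a 5).
R3C2 is out (row 3 already has a 5).
R6C2 is out (row 6 already has a 5).
R8C2 is out (row 8 already has a 5).
R9C2 is out (row 9 already has a 5).
So the only cell in column 2 that can hold 5 is R1C2.
Therefore R1C2 = 5.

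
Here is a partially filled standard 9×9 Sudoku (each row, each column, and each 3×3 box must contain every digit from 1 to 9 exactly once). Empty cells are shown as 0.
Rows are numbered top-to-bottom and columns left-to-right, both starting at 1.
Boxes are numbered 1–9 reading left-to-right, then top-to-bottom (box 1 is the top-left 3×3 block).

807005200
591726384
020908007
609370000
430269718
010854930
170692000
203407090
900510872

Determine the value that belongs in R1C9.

9

Cell R1C9 itself could take any of {1, 6, 9} by direct elimination.
Consider where 9 can go in column 9.
R4C9 is out (row 4 already has a 9).
R6C9 is out (row 6 already has a 9).
R7C9 is out (row 7 already has a 9).
R8C9 is out (row 8 already has a 9).
So the only cell in column 9 that can hold 9 is R1C9.
Therefore R1C9 = 9.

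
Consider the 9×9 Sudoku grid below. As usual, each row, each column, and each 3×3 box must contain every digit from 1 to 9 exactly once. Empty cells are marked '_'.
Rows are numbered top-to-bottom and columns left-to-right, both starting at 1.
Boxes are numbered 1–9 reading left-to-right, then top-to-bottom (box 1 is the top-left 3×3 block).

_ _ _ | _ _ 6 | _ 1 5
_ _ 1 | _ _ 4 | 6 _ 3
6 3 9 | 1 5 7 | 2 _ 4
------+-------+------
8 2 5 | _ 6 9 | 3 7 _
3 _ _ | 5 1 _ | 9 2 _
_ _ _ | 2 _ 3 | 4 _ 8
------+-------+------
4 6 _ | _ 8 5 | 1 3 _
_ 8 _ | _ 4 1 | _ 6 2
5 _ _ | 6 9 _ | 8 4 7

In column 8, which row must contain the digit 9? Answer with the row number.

2

Consider where 9 can go in column 8.
r3c8 is out (row 3 already has a 9).
r6c8 is out (box 6 already has a 9).
So the only cell in column 8 that can hold 9 is r2c8.
That is row 2.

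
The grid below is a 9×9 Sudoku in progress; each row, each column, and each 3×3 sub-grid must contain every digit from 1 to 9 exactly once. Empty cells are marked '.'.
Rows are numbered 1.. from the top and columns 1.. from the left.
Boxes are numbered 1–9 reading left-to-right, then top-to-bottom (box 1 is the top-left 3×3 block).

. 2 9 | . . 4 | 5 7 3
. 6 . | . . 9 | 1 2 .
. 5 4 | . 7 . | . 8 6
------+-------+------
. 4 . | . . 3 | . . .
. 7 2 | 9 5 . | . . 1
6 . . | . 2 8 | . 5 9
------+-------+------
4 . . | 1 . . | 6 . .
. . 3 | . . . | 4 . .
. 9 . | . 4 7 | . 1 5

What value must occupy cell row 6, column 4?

Cell row 6, column 4 itself could take any of {4, 7} by direct elimination.
Consider where 4 can go in column 4.
row 1, column 4 is out (row 1 already has a 4). row 2, column 4 is out (box 2 already has a 4). row 3, column 4 is out (row 3 already has a 4). row 4, column 4 is out (row 4 already has a 4). The remaining empty cells in column 4 are similarly blocked.
So the only cell in column 4 that can hold 4 is row 6, column 4.
Therefore row 6, column 4 = 4.

4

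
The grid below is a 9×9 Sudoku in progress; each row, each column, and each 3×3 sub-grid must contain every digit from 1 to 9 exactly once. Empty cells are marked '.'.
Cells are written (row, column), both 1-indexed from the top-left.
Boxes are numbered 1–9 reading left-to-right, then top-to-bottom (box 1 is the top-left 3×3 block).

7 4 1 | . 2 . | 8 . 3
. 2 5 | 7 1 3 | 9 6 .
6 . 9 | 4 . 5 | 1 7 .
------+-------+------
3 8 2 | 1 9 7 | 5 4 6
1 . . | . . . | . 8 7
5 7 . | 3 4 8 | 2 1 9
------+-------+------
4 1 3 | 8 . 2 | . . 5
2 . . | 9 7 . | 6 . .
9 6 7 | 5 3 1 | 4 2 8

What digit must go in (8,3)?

Row 8 already contains {2, 6, 7, 9}.
Column 3 already contains {1, 2, 3, 5, 7, 9}.
Its 3×3 block (box 7) already contains {1, 2, 3, 4, 6, 7, 9}.
The only value from 1–9 not eliminated is 8, so (8,3) = 8.

8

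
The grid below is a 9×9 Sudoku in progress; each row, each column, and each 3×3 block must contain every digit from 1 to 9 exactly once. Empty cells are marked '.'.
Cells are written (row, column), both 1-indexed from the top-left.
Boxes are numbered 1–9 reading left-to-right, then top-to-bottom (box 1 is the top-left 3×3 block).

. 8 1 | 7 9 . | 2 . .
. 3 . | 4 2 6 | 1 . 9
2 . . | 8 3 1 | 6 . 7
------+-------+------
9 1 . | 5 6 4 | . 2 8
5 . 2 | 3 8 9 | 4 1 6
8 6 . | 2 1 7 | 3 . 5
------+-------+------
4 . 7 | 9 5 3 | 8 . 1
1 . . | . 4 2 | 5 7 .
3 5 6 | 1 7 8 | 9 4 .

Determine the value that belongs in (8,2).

Row 8 already contains {1, 2, 4, 5, 7}.
Column 2 already contains {1, 3, 5, 6, 8}.
Its 3×3 block (box 7) already contains {1, 3, 4, 5, 6, 7}.
The only value from 1–9 not eliminated is 9, so (8,2) = 9.

9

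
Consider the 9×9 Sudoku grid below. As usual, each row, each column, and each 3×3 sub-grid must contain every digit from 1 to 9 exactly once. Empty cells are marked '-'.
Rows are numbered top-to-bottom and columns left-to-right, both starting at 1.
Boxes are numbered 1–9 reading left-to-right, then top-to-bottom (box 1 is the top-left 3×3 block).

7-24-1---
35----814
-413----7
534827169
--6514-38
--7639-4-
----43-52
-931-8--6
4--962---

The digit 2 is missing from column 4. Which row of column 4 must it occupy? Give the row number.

2

Consider where 2 can go in column 4.
R7C4 is out (row 7 already has a 2).
So the only cell in column 4 that can hold 2 is R2C4.
That is row 2.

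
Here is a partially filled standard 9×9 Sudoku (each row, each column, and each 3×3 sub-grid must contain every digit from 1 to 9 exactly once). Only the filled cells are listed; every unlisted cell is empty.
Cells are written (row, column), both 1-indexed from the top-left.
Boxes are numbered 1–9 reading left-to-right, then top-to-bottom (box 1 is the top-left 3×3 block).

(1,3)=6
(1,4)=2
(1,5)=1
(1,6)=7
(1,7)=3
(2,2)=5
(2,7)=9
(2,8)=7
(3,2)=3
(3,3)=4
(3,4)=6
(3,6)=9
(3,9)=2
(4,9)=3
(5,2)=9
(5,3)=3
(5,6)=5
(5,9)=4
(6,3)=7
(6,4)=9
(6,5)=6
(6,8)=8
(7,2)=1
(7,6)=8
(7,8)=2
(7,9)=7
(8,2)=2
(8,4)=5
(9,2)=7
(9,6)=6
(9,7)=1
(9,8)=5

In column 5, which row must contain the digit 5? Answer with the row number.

3

Consider where 5 can go in column 5.
(2,5) is out (row 2 already has a 5). (4,5) is out (box 5 already has a 5). (5,5) is out (row 5 already has a 5). (7,5) is out (box 8 already has a 5). The remaining empty cells in column 5 are similarly blocked.
So the only cell in column 5 that can hold 5 is (3,5).
That is row 3.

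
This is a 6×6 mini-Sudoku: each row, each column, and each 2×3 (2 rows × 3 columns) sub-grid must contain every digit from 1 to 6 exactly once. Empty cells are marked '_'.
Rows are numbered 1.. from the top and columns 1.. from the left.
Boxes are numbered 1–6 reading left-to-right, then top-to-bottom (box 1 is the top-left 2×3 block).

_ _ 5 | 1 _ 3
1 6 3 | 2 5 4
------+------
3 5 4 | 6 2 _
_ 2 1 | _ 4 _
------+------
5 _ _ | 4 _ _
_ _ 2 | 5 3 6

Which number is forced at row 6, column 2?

Cell row 6, column 2 itself could take any of {1, 4} by direct elimination.
Consider where 1 can go in row 6.
row 6, column 1 is out (column 1 already has a 1).
So the only cell in row 6 that can hold 1 is row 6, column 2.
Therefore row 6, column 2 = 1.

1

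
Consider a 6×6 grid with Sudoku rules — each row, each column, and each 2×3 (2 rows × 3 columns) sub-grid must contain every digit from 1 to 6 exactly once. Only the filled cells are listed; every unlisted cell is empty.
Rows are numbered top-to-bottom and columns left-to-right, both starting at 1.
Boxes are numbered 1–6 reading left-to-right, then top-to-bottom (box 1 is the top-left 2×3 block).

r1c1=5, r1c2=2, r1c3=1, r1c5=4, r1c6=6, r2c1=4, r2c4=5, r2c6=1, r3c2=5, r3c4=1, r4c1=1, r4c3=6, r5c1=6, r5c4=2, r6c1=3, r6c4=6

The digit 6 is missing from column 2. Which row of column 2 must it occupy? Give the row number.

2

Consider where 6 can go in column 2.
r4c2 is out (row 4 already has a 6).
r5c2 is out (row 5 already has a 6).
r6c2 is out (row 6 already has a 6).
So the only cell in column 2 that can hold 6 is r2c2.
That is row 2.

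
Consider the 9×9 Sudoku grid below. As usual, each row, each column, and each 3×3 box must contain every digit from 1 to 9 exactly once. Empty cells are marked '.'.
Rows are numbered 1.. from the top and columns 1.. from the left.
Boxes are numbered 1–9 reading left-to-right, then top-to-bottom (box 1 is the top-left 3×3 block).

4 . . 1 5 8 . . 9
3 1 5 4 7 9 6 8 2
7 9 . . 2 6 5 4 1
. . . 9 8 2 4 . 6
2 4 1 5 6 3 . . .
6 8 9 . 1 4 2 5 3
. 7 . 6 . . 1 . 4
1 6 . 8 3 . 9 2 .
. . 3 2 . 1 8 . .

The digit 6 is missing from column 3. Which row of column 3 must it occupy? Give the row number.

Consider where 6 can go in column 3.
row 3, column 3 is out (row 3 already has a 6).
row 4, column 3 is out (row 4 already has a 6).
row 7, column 3 is out (row 7 already has a 6).
row 8, column 3 is out (row 8 already has a 6).
So the only cell in column 3 that can hold 6 is row 1, column 3.
That is row 1.

1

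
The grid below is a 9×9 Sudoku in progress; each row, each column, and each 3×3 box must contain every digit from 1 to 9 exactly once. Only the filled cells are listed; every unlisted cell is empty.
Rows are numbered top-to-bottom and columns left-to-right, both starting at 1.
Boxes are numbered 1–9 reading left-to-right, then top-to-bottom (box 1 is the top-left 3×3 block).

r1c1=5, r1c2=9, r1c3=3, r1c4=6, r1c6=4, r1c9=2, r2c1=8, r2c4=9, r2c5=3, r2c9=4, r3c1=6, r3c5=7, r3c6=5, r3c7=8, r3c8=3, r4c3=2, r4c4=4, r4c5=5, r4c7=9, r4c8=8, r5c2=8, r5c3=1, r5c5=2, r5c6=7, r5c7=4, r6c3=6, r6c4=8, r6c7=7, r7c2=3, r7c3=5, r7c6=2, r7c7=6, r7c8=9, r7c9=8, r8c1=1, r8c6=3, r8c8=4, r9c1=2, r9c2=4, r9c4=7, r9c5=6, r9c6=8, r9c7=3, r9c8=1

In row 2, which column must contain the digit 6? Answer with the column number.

8

Consider where 6 can go in row 2.
r2c2 is out (box 1 already has a 6).
r2c3 is out (column 3 already has a 6).
r2c6 is out (box 2 already has a 6).
r2c7 is out (column 7 already has a 6).
So the only cell in row 2 that can hold 6 is r2c8.
That is column 8.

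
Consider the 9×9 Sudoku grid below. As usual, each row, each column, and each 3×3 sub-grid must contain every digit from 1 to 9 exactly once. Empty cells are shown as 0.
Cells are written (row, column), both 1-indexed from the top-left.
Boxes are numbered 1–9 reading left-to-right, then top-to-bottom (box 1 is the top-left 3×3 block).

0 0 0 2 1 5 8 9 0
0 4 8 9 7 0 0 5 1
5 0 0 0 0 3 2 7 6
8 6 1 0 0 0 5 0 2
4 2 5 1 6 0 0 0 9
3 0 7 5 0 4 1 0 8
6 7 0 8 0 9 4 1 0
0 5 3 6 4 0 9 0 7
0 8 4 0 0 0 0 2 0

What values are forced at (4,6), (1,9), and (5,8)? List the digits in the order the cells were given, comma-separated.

For (4,6):
  Row 4 already contains {1, 2, 5, 6, 8}.
  Column 6 already contains {3, 4, 5, 9}.
  Its 3×3 block (box 5) already contains {1, 4, 5, 6}.
  The only value from 1–9 not eliminated is 7, so (4,6) = 7.
For (1,9):
  Consider where 4 can go in row 1.
  (1,1) is out (column 1 already has a 4).
  (1,2) is out (column 2 already has a 4).
  (1,3) is out (column 3 already has a 4).
  So the only cell in row 1 that can hold 4 is (1,9).
  So (1,9) = 4.
For (5,8):
  Row 5 already contains {1, 2, 4, 5, 6, 9}.
  Column 8 already contains {1, 2, 5, 7, 9}.
  Its 3×3 block (box 6) already contains {1, 2, 5, 8, 9}.
  The only value from 1–9 not eliminated is 3, so (5,8) = 3.

7,4,3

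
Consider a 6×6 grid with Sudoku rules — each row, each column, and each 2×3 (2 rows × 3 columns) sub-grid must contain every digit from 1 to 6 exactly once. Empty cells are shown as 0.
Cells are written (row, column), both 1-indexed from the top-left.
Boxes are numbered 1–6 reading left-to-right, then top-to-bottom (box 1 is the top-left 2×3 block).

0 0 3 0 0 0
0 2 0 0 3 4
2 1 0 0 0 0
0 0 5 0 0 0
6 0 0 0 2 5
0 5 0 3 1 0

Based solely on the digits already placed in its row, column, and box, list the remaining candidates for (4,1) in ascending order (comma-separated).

3,4

Row 4 already contains {5}.
Column 1 already contains {2, 6}.
Its 2×3 block (box 3) already contains {1, 2, 5}.
Removing those from 1–6 leaves {3, 4} as the candidates for (4,1).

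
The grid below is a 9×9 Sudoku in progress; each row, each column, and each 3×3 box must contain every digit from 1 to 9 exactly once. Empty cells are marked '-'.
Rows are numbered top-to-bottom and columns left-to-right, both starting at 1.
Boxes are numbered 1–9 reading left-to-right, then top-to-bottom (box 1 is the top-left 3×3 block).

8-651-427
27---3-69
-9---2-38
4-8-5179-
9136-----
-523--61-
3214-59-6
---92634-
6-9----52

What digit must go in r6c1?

7

Row 6 already contains {1, 2, 3, 5, 6}.
Column 1 already contains {2, 3, 4, 6, 8, 9}.
Its 3×3 block (box 4) already contains {1, 2, 3, 4, 5, 8, 9}.
The only value from 1–9 not eliminated is 7, so r6c1 = 7.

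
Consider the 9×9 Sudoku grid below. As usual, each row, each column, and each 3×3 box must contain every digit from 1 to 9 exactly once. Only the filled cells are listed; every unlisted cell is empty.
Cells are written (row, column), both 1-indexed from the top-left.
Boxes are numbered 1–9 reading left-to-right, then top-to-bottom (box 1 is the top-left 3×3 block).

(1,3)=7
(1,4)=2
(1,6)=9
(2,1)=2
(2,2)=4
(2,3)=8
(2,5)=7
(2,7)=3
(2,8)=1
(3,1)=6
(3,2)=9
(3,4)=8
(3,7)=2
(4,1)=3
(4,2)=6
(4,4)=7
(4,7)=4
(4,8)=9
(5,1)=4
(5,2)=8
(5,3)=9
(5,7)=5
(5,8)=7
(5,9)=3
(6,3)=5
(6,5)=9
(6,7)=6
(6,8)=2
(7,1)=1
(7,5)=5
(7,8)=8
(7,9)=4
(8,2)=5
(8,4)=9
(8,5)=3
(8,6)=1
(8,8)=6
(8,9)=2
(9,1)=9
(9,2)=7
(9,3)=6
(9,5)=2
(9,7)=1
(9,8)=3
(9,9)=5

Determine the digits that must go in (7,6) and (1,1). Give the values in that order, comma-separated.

7,5

For (7,6):
  Consider where 7 can go in box 8.
  (7,4) is out (column 4 already has a 7).
  (9,4) is out (row 9 already has a 7).
  (9,6) is out (row 9 already has a 7).
  So the only cell in box 8 that can hold 7 is (7,6).
  So (7,6) = 7.
For (1,1):
  Row 1 already contains {2, 7, 9}.
  Column 1 already contains {1, 2, 3, 4, 6, 9}.
  Its 3×3 block (box 1) already contains {2, 4, 6, 7, 8, 9}.
  The only value from 1–9 not eliminated is 5, so (1,1) = 5.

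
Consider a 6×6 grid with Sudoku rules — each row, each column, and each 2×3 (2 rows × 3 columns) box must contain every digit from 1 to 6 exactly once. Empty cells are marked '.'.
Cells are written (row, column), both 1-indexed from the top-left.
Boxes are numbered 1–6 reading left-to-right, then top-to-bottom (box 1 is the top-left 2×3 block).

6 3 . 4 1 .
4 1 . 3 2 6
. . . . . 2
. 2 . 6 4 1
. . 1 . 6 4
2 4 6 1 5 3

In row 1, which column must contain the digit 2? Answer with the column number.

Consider where 2 can go in row 1.
(1,6) is out (column 6 already has a 2).
So the only cell in row 1 that can hold 2 is (1,3).
That is column 3.

3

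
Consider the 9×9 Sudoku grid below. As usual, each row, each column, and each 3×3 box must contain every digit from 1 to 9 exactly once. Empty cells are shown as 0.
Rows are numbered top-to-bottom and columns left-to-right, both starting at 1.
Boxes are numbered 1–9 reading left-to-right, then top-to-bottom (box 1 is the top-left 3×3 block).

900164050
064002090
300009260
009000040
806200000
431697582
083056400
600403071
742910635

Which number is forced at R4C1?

2

Cell R4C1 itself could take any of {2, 5} by direct elimination.
Consider where 2 can go in column 1.
R2C1 is out (row 2 already has a 2).
R7C1 is out (box 7 already has a 2).
So the only cell in column 1 that can hold 2 is R4C1.
Therefore R4C1 = 2.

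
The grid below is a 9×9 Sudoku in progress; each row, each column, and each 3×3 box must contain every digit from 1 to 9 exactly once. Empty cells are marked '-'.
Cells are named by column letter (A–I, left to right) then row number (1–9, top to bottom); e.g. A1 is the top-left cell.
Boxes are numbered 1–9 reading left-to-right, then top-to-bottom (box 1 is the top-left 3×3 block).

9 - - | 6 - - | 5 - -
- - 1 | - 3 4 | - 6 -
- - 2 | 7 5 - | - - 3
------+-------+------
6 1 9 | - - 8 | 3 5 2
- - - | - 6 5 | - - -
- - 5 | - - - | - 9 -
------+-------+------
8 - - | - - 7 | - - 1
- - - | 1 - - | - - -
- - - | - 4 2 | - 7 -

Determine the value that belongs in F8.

6

Cell F8 itself could take any of {3, 6, 9} by direct elimination.
Consider where 6 can go in box 8.
D7 is out (column D already has a 6).
E7 is out (column E already has a 6).
E8 is out (column E already has a 6).
D9 is out (column D already has a 6).
So the only cell in box 8 that can hold 6 is F8.
Therefore F8 = 6.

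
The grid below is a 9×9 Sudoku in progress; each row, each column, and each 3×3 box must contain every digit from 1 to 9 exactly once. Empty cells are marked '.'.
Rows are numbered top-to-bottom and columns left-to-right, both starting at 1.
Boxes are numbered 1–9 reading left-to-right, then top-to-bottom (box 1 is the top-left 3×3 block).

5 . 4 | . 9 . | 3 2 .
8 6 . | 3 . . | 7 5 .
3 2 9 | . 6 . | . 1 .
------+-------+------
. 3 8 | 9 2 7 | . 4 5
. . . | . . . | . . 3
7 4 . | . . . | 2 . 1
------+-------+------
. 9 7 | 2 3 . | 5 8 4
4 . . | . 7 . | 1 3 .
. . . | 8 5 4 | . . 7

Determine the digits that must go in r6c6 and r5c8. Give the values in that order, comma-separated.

For r6c6:
  Consider where 3 can go in box 5.
  r5c4 is out (row 5 already has a 3).
  r5c5 is out (row 5 already has a 3).
  r5c6 is out (row 5 already has a 3).
  r6c4 is out (column 4 already has a 3).
  r6c5 is out (column 5 already has a 3).
  So the only cell in box 5 that can hold 3 is r6c6.
  So r6c6 = 3.
For r5c8:
  Consider where 7 can go in box 6.
  r4c7 is out (row 4 already has a 7).
  r5c7 is out (column 7 already has a 7).
  r6c8 is out (row 6 already has a 7).
  So the only cell in box 6 that can hold 7 is r5c8.
  So r5c8 = 7.

3,7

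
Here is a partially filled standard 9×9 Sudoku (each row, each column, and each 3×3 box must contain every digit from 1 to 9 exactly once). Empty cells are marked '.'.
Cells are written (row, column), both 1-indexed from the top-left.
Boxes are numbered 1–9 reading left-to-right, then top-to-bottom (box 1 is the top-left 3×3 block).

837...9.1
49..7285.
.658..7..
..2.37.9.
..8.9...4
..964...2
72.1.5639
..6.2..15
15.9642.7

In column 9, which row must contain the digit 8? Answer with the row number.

4

Consider where 8 can go in column 9.
(2,9) is out (row 2 already has a 8).
(3,9) is out (row 3 already has a 8).
So the only cell in column 9 that can hold 8 is (4,9).
That is row 4.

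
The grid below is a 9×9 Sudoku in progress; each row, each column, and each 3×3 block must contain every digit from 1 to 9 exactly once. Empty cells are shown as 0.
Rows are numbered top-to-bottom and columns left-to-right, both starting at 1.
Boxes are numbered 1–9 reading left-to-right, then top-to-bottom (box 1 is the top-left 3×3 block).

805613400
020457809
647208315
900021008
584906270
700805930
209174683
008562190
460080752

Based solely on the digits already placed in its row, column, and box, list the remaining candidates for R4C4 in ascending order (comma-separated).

3,7

Row 4 already contains {1, 2, 8, 9}.
Column 4 already contains {1, 2, 4, 5, 6, 8, 9}.
Its 3×3 block (box 5) already contains {1, 2, 5, 6, 8, 9}.
Removing those from 1–9 leaves {3, 7} as the candidates for R4C4.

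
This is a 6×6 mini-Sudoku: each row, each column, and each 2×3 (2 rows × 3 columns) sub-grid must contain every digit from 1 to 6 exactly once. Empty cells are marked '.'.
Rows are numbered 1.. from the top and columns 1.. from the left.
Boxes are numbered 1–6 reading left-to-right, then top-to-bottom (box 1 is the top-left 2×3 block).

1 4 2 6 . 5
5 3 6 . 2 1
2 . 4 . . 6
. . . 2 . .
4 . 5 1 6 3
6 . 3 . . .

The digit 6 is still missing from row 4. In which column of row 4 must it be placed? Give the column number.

Consider where 6 can go in row 4.
row 4, column 1 is out (column 1 already has a 6).
row 4, column 3 is out (column 3 already has a 6).
row 4, column 5 is out (column 5 already has a 6).
row 4, column 6 is out (column 6 already has a 6).
So the only cell in row 4 that can hold 6 is row 4, column 2.
That is column 2.

2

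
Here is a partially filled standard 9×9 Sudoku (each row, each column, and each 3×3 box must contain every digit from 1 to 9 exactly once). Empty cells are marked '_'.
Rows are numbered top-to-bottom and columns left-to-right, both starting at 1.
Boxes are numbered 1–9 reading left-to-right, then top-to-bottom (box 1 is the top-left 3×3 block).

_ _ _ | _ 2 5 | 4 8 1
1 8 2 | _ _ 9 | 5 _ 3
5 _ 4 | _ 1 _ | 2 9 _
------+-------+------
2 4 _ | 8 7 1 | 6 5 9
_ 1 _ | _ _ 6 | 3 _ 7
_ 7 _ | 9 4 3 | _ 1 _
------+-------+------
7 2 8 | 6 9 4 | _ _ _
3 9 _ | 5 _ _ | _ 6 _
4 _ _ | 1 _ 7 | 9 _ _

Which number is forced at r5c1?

Cell r5c1 itself could take any of {8, 9} by direct elimination.
Consider where 8 can go in row 5.
r5c3 is out (column 3 already has a 8).
r5c4 is out (column 4 already has a 8).
r5c5 is out (box 5 already has a 8).
r5c8 is out (column 8 already has a 8).
So the only cell in row 5 that can hold 8 is r5c1.
Therefore r5c1 = 8.

8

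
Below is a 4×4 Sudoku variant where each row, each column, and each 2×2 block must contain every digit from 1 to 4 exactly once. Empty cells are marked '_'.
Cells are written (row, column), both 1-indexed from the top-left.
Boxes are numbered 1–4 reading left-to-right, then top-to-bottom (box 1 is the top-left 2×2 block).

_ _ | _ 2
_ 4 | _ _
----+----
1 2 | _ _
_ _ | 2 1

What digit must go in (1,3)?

4

Cell (1,3) itself could take any of {1, 3, 4} by direct elimination.
Consider where 4 can go in row 1.
(1,1) is out (box 1 already has a 4).
(1,2) is out (column 2 already has a 4).
So the only cell in row 1 that can hold 4 is (1,3).
Therefore (1,3) = 4.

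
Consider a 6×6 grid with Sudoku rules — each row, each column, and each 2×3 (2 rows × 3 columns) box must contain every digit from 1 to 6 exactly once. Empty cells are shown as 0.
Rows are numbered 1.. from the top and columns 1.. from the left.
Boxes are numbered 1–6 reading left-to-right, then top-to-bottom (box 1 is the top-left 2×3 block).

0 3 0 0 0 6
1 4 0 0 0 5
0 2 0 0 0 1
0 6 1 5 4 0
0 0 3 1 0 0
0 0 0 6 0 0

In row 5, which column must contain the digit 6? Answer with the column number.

Consider where 6 can go in row 5.
row 5, column 2 is out (column 2 already has a 6).
row 5, column 5 is out (box 6 already has a 6).
row 5, column 6 is out (column 6 already has a 6).
So the only cell in row 5 that can hold 6 is row 5, column 1.
That is column 1.

1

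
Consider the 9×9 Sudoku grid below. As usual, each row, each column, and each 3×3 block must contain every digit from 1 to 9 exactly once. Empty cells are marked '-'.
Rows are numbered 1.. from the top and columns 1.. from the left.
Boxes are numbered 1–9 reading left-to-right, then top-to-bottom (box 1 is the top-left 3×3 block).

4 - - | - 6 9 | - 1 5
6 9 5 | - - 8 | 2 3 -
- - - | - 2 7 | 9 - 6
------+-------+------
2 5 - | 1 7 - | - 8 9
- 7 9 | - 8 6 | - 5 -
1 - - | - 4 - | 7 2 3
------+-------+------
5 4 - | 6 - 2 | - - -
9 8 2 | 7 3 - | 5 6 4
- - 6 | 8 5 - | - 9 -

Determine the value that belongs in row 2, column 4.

4

Row 2 already contains {2, 3, 5, 6, 8, 9}.
Column 4 already contains {1, 6, 7, 8}.
Its 3×3 block (box 2) already contains {2, 6, 7, 8, 9}.
The only value from 1–9 not eliminated is 4, so row 2, column 4 = 4.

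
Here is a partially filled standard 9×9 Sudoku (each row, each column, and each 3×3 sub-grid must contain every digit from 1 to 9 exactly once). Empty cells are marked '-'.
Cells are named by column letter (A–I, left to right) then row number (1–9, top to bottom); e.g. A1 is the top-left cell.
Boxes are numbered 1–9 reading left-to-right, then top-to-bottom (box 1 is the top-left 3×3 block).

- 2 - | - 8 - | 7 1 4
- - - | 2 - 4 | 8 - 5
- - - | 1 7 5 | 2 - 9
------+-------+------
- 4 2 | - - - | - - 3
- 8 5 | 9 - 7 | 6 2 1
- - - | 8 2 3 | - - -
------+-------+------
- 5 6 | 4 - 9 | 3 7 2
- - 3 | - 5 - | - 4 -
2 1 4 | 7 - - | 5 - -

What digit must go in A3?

4

Cell A3 itself could take any of {3, 4, 6, 8} by direct elimination.
Consider where 4 can go in column A.
A1 is out (row 1 already has a 4). A2 is out (row 2 already has a 4). A4 is out (row 4 already has a 4). A5 is out (box 4 already has a 4). The remaining empty cells in column A are similarly blocked.
So the only cell in column A that can hold 4 is A3.
Therefore A3 = 4.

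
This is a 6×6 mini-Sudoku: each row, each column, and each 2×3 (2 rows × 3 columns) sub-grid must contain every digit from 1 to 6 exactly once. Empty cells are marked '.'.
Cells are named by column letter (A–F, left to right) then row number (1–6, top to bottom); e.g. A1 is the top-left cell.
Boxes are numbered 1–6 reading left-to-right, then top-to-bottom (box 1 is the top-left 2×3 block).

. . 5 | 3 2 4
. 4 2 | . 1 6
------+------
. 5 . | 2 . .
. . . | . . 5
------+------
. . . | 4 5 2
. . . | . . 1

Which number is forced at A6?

5

Cell A6 itself could take any of {2, 3, 4, 5, 6} by direct elimination.
Consider where 5 can go in row 6.
B6 is out (column B already has a 5).
C6 is out (column C already has a 5).
D6 is out (box 6 already has a 5).
E6 is out (column E already has a 5).
So the only cell in row 6 that can hold 5 is A6.
Therefore A6 = 5.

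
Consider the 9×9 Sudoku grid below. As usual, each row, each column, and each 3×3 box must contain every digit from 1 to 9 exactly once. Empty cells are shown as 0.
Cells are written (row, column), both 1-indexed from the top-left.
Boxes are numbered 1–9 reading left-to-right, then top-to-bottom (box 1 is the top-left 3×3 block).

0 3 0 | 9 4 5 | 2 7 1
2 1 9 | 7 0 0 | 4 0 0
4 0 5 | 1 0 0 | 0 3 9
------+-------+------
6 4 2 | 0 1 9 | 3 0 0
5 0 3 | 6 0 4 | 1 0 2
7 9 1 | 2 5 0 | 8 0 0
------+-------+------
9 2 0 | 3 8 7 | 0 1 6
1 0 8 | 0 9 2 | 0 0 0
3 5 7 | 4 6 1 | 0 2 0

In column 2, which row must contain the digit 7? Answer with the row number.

3

Consider where 7 can go in column 2.
(5,2) is out (box 4 already has a 7).
(8,2) is out (box 7 already has a 7).
So the only cell in column 2 that can hold 7 is (3,2).
That is row 3.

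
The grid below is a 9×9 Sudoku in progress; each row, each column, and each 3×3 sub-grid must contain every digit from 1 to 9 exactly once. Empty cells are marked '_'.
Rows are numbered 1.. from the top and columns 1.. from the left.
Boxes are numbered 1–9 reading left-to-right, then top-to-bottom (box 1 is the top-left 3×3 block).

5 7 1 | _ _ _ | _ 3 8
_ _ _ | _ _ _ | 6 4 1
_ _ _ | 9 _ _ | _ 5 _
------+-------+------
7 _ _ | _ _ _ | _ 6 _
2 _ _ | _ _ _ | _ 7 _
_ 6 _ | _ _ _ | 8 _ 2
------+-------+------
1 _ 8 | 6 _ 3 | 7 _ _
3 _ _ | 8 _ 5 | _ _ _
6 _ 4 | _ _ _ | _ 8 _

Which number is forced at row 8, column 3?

7

Cell row 8, column 3 itself could take any of {2, 7, 9} by direct elimination.
Consider where 7 can go in box 7.
row 7, column 2 is out (row 7 already has a 7).
row 8, column 2 is out (column 2 already has a 7).
row 9, column 2 is out (column 2 already has a 7).
So the only cell in box 7 that can hold 7 is row 8, column 3.
Therefore row 8, column 3 = 7.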